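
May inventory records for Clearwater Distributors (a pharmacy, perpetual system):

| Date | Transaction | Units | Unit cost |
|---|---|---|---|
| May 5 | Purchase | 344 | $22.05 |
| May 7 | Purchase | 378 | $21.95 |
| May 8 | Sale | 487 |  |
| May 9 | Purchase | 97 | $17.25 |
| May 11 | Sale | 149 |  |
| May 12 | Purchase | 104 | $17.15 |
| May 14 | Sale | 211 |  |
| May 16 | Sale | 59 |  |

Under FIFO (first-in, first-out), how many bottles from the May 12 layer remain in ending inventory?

May 8, 487 sold [FIFO — oldest first]: 344 @ $22.05 + 143 @ $21.95 = $10,724.05
May 11, 149 sold [FIFO — oldest first]: 149 @ $21.95 = $3,270.55
May 14, 211 sold [FIFO — oldest first]: 86 @ $21.95 + 97 @ $17.25 + 28 @ $17.15 = $4,041.15
May 16, 59 sold [FIFO — oldest first]: 59 @ $17.15 = $1,011.85
Total COGS = $10,724.05 + $3,270.55 + $4,041.15 + $1,011.85 = $19,047.60
Ending inventory: 17 @ $17.15 = $291.55
Check: goods available $19,339.15 = COGS $19,047.60 + ending $291.55

17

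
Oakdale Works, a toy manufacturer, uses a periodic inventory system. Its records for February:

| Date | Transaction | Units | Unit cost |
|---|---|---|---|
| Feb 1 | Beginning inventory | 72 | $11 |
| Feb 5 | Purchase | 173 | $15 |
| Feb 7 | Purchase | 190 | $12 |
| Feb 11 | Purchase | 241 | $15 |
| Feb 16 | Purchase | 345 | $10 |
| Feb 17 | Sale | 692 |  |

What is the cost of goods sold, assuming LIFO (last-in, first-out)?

COGS = $8,337

Feb 17, 692 sold [LIFO — newest first]: 345 @ $10 + 241 @ $15 + 106 @ $12 = $8,337
Ending inventory: 72 @ $11 + 173 @ $15 + 84 @ $12 = $4,395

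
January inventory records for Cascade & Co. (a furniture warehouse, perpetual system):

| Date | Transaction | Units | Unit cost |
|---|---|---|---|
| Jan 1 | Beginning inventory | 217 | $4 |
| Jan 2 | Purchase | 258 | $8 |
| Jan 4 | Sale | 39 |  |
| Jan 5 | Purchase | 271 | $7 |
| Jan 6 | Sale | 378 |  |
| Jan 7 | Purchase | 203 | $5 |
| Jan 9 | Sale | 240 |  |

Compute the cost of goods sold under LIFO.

Jan 4, 39 sold [LIFO — newest first]: 39 @ $8 = $312
Jan 6, 378 sold [LIFO — newest first]: 271 @ $7 + 107 @ $8 = $2,753
Jan 9, 240 sold [LIFO — newest first]: 203 @ $5 + 37 @ $8 = $1,311
Total COGS = $312 + $2,753 + $1,311 = $4,376
Ending inventory: 217 @ $4 + 75 @ $8 = $1,468
Check: goods available $5,844 = COGS $4,376 + ending $1,468

COGS = $4,376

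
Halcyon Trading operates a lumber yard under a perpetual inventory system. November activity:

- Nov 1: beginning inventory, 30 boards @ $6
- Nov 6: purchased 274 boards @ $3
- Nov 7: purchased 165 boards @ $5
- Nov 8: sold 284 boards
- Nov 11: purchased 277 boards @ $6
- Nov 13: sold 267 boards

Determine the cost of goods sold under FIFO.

COGS = $2,319

Nov 8, 284 sold [FIFO — oldest first]: 30 @ $6 + 254 @ $3 = $942
Nov 13, 267 sold [FIFO — oldest first]: 20 @ $3 + 165 @ $5 + 82 @ $6 = $1,377
Total COGS = $942 + $1,377 = $2,319
Ending inventory: 195 @ $6 = $1,170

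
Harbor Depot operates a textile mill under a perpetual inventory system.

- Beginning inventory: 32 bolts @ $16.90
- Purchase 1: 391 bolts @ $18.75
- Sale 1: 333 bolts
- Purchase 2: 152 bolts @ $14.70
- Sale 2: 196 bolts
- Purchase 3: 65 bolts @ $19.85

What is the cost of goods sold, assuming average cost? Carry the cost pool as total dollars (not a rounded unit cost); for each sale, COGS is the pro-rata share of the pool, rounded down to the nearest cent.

After Beginning: 32 on hand, pool $540.80 (≈ $16.9000 each)
After Purchase 1: 423 on hand, pool $7,872.05 (≈ $18.6100 each)
Sale 1, sell 333: 333/423 × $7,872.05 → $6,197.14
After Purchase 2: 242 on hand, pool $3,909.31 (≈ $16.1542 each)
Sale 2, sell 196: 196/242 × $3,909.31 → $3,166.21
After Purchase 3: 111 on hand, pool $2,033.35 (≈ $18.3185 each)
Total COGS = $6,197.14 + $3,166.21 = $9,363.35
Ending inventory (cost pool remaining) = $2,033.35

COGS = $9,363.35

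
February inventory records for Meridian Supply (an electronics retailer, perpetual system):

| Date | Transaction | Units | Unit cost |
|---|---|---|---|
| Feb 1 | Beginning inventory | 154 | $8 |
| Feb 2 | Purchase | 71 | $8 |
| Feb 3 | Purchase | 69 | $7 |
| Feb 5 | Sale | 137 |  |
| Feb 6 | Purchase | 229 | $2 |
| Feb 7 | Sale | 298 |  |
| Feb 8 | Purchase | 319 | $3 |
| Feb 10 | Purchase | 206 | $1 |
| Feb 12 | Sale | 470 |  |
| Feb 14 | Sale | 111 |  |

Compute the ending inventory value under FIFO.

Feb 5, 137 sold [FIFO — oldest first]: 137 @ $8 = $1,096
Feb 7, 298 sold [FIFO — oldest first]: 17 @ $8 + 71 @ $8 + 69 @ $7 + 141 @ $2 = $1,469
Feb 12, 470 sold [FIFO — oldest first]: 88 @ $2 + 319 @ $3 + 63 @ $1 = $1,196
Feb 14, 111 sold [FIFO — oldest first]: 111 @ $1 = $111
Total COGS = $1,096 + $1,469 + $1,196 + $111 = $3,872
Ending inventory: 32 @ $1 = $32

Ending inventory = $32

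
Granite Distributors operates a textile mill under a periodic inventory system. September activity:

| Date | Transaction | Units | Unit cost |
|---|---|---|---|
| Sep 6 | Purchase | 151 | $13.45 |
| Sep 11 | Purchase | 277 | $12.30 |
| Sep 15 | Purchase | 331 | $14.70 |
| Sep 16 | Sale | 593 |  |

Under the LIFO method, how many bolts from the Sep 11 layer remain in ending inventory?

Sep 16, 593 sold [LIFO — newest first]: 331 @ $14.70 + 262 @ $12.30 = $8,088.30
Ending inventory: 151 @ $13.45 + 15 @ $12.30 = $2,215.45

15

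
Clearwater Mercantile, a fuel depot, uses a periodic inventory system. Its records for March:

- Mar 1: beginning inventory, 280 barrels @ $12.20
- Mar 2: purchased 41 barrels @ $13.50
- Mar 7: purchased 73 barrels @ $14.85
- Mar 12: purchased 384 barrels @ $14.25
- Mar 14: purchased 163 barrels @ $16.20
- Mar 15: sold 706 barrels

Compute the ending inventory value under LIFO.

Ending inventory = $2,867.00

Mar 15, 706 sold [LIFO — newest first]: 163 @ $16.20 + 384 @ $14.25 + 73 @ $14.85 + 41 @ $13.50 + 45 @ $12.20 = $10,299.15
Ending inventory: 235 @ $12.20 = $2,867.00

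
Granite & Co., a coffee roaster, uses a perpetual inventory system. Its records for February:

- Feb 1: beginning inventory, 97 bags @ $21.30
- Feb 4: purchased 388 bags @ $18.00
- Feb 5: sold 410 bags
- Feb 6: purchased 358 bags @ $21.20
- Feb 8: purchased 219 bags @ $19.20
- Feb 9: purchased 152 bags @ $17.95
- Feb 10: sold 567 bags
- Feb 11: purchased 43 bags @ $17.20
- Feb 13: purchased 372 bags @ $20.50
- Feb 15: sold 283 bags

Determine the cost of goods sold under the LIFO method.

Feb 5, 410 sold [LIFO — newest first]: 388 @ $18.00 + 22 @ $21.30 = $7,452.60
Feb 10, 567 sold [LIFO — newest first]: 152 @ $17.95 + 219 @ $19.20 + 196 @ $21.20 = $11,088.40
Feb 15, 283 sold [LIFO — newest first]: 283 @ $20.50 = $5,801.50
Total COGS = $7,452.60 + $11,088.40 + $5,801.50 = $24,342.50
Ending inventory: 75 @ $21.30 + 162 @ $21.20 + 43 @ $17.20 + 89 @ $20.50 = $7,596.00
Check: goods available $31,938.50 = COGS $24,342.50 + ending $7,596.00

COGS = $24,342.50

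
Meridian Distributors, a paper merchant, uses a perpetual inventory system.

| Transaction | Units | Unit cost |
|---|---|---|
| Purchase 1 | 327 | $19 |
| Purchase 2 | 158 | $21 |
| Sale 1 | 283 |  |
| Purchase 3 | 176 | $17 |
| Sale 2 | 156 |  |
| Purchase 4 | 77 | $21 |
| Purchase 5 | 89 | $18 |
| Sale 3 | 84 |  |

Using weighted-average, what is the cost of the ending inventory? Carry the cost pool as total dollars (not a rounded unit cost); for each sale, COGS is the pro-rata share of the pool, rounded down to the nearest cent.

Ending inventory = $5,725.53

After Purchase 1: 327 on hand, pool $6,213.00 (≈ $19.0000 each)
After Purchase 2: 485 on hand, pool $9,531.00 (≈ $19.6515 each)
Sale 1, sell 283: 283/485 × $9,531.00 → $5,561.38
After Purchase 3: 378 on hand, pool $6,961.62 (≈ $18.4170 each)
Sale 2, sell 156: 156/378 × $6,961.62 → $2,873.04
After Purchase 4: 299 on hand, pool $5,705.58 (≈ $19.0822 each)
After Purchase 5: 388 on hand, pool $7,307.58 (≈ $18.8340 each)
Sale 3, sell 84: 84/388 × $7,307.58 → $1,582.05
Total COGS = $5,561.38 + $2,873.04 + $1,582.05 = $10,016.47
Ending inventory (cost pool remaining) = $5,725.53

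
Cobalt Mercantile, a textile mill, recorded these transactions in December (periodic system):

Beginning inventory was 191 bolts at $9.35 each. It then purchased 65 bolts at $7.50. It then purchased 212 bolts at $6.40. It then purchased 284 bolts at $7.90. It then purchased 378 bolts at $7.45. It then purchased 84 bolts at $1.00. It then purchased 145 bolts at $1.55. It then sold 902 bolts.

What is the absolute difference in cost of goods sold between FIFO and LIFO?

$1,552.40

FIFO COGS: 191 @ $9.35 + 65 @ $7.50 + 212 @ $6.40 + 284 @ $7.90 + 150 @ $7.45 = $6,991.25
LIFO COGS: 145 @ $1.55 + 84 @ $1.00 + 378 @ $7.45 + 284 @ $7.90 + 11 @ $6.40 = $5,438.85
Difference = |$6,991.25 − $5,438.85| = $1,552.40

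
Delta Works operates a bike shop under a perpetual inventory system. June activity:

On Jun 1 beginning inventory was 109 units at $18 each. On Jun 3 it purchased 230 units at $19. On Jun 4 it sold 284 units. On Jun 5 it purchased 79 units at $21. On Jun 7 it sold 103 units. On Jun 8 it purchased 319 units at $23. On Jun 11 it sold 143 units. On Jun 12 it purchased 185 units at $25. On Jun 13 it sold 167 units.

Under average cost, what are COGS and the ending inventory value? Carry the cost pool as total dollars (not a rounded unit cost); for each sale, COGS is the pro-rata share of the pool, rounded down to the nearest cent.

After Jun 1: 109 on hand, pool $1,962.00 (≈ $18.0000 each)
After Jun 3: 339 on hand, pool $6,332.00 (≈ $18.6785 each)
Jun 4, sell 284: 284/339 × $6,332.00 → $5,304.68
After Jun 5: 134 on hand, pool $2,686.32 (≈ $20.0472 each)
Jun 7, sell 103: 103/134 × $2,686.32 → $2,064.85
After Jun 8: 350 on hand, pool $7,958.47 (≈ $22.7385 each)
Jun 11, sell 143: 143/350 × $7,958.47 → $3,251.60
After Jun 12: 392 on hand, pool $9,331.87 (≈ $23.8058 each)
Jun 13, sell 167: 167/392 × $9,331.87 → $3,975.56
Total COGS = $5,304.68 + $2,064.85 + $3,251.60 + $3,975.56 = $14,596.69
Ending inventory (cost pool remaining) = $5,356.31

COGS = $14,596.69; ending inventory = $5,356.31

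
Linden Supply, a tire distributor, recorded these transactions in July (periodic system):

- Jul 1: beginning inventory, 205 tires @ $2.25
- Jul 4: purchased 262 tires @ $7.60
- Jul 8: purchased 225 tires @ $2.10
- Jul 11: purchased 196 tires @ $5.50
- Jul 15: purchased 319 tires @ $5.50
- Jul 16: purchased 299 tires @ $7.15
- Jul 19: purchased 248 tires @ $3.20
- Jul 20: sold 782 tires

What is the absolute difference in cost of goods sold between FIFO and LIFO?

$804.00

FIFO COGS: 205 @ $2.25 + 262 @ $7.60 + 225 @ $2.10 + 90 @ $5.50 = $3,419.95
LIFO COGS: 248 @ $3.20 + 299 @ $7.15 + 235 @ $5.50 = $4,223.95
Difference = |$3,419.95 − $4,223.95| = $804.00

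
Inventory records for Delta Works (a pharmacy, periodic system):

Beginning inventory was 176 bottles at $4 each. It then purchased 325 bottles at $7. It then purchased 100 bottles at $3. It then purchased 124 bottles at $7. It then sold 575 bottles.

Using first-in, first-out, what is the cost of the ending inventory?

Sale 1 (575) [FIFO — oldest first]: 176 @ $4 + 325 @ $7 + 74 @ $3 = $3,201
Ending inventory: 26 @ $3 + 124 @ $7 = $946

Ending inventory = $946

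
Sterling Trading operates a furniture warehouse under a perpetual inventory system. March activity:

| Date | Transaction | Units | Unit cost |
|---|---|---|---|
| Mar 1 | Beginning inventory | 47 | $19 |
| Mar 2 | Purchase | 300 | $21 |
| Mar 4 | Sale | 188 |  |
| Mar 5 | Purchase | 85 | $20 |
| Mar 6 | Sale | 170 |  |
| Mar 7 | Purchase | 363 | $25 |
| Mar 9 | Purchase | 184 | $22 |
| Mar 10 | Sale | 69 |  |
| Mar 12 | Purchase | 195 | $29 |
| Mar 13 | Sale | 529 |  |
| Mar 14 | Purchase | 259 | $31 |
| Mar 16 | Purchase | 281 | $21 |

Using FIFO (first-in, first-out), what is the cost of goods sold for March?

Mar 4, 188 sold [FIFO — oldest first]: 47 @ $19 + 141 @ $21 = $3,854
Mar 6, 170 sold [FIFO — oldest first]: 159 @ $21 + 11 @ $20 = $3,559
Mar 10, 69 sold [FIFO — oldest first]: 69 @ $20 = $1,380
Mar 13, 529 sold [FIFO — oldest first]: 5 @ $20 + 363 @ $25 + 161 @ $22 = $12,717
Total COGS = $3,854 + $3,559 + $1,380 + $12,717 = $21,510
Ending inventory: 23 @ $22 + 195 @ $29 + 259 @ $31 + 281 @ $21 = $20,091
Check: goods available $41,601 = COGS $21,510 + ending $20,091

COGS = $21,510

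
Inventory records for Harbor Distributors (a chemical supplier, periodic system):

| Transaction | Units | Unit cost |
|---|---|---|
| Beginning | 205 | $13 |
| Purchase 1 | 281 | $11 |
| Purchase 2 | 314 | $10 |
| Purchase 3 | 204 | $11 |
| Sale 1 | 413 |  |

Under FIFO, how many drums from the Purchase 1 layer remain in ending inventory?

73

Sale 1 (413) [FIFO — oldest first]: 205 @ $13 + 208 @ $11 = $4,953
Ending inventory: 73 @ $11 + 314 @ $10 + 204 @ $11 = $6,187
Check: goods available $11,140 = COGS $4,953 + ending $6,187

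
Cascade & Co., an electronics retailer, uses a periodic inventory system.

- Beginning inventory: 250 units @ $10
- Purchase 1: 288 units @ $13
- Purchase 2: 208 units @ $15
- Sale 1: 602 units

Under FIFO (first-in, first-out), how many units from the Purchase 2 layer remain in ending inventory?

144

Sale 1 (602) [FIFO — oldest first]: 250 @ $10 + 288 @ $13 + 64 @ $15 = $7,204
Ending inventory: 144 @ $15 = $2,160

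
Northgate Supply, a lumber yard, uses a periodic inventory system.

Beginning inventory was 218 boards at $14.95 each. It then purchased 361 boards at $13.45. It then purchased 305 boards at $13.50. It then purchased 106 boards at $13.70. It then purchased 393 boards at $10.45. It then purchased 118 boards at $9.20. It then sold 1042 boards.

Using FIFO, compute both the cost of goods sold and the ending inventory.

Sale 1 (1042) [FIFO — oldest first]: 218 @ $14.95 + 361 @ $13.45 + 305 @ $13.50 + 106 @ $13.70 + 52 @ $10.45 = $14,227.65
Ending inventory: 341 @ $10.45 + 118 @ $9.20 = $4,649.05
Check: goods available $18,876.70 = COGS $14,227.65 + ending $4,649.05

COGS = $14,227.65; ending inventory = $4,649.05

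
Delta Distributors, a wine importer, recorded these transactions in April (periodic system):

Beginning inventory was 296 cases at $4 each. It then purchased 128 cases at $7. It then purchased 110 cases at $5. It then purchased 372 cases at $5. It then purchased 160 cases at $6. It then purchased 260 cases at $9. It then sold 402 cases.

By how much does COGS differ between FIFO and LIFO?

FIFO COGS: 296 @ $4 + 106 @ $7 = $1,926
LIFO COGS: 260 @ $9 + 142 @ $6 = $3,192
Difference = |$1,926 − $3,192| = $1,266

$1,266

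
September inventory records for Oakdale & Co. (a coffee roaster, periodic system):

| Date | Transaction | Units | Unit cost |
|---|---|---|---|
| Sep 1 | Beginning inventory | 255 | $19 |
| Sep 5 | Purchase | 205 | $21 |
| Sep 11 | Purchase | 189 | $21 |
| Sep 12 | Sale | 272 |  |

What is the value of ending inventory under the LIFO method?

Ending inventory = $7,407

Sep 12, 272 sold [LIFO — newest first]: 189 @ $21 + 83 @ $21 = $5,712
Ending inventory: 255 @ $19 + 122 @ $21 = $7,407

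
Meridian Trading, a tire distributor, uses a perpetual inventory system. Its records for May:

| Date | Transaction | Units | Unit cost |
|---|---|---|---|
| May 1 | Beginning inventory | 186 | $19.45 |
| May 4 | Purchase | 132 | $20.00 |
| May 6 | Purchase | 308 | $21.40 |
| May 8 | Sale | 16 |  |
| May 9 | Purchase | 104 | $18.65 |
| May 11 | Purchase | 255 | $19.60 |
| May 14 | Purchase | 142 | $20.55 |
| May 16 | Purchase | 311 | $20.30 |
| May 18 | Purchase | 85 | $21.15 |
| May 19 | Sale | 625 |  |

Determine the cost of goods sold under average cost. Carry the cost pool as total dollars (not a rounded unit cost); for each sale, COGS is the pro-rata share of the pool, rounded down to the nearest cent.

COGS = $12,972.41

After May 1: 186 on hand, pool $3,617.70 (≈ $19.4500 each)
After May 4: 318 on hand, pool $6,257.70 (≈ $19.6783 each)
After May 6: 626 on hand, pool $12,848.90 (≈ $20.5254 each)
May 8, sell 16: 16/626 × $12,848.90 → $328.40
After May 9: 714 on hand, pool $14,460.10 (≈ $20.2522 each)
After May 11: 969 on hand, pool $19,458.10 (≈ $20.0806 each)
After May 14: 1111 on hand, pool $22,376.20 (≈ $20.1406 each)
After May 16: 1422 on hand, pool $28,689.50 (≈ $20.1755 each)
After May 18: 1507 on hand, pool $30,487.25 (≈ $20.2304 each)
May 19, sell 625: 625/1507 × $30,487.25 → $12,644.01
Total COGS = $328.40 + $12,644.01 = $12,972.41
Ending inventory (cost pool remaining) = $17,843.24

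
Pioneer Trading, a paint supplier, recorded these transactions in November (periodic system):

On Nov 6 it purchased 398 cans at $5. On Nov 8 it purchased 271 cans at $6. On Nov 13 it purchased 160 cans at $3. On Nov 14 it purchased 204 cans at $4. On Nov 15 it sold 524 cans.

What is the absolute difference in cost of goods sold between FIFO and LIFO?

FIFO COGS: 398 @ $5 + 126 @ $6 = $2,746
LIFO COGS: 204 @ $4 + 160 @ $3 + 160 @ $6 = $2,256
Difference = |$2,746 − $2,256| = $490

$490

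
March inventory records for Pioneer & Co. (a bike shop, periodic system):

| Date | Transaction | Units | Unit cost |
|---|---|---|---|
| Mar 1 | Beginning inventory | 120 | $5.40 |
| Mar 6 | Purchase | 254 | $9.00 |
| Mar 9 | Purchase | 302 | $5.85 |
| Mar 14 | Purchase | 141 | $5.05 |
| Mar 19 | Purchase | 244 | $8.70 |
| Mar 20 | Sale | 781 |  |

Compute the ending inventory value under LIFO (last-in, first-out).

Mar 20, 781 sold [LIFO — newest first]: 244 @ $8.70 + 141 @ $5.05 + 302 @ $5.85 + 94 @ $9.00 = $5,447.55
Ending inventory: 120 @ $5.40 + 160 @ $9.00 = $2,088.00

Ending inventory = $2,088.00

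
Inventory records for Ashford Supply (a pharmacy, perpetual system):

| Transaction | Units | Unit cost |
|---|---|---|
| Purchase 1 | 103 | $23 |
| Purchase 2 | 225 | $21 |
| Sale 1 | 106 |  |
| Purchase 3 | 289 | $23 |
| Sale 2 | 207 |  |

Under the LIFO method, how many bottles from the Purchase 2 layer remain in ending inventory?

Sale 1 (106) [LIFO — newest first]: 106 @ $21 = $2,226
Sale 2 (207) [LIFO — newest first]: 207 @ $23 = $4,761
Total COGS = $2,226 + $4,761 = $6,987
Ending inventory: 103 @ $23 + 119 @ $21 + 82 @ $23 = $6,754

119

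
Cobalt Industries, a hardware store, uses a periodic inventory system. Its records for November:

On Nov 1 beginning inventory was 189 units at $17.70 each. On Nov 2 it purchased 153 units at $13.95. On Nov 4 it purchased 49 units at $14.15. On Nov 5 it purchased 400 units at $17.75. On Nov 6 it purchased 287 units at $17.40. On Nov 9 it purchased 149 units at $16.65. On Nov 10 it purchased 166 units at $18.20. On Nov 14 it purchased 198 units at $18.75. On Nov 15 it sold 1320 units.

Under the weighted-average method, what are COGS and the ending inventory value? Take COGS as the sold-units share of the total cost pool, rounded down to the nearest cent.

Nov 15, sell 1320: 1320/1591 × $27,481.35 → $22,800.36
Ending inventory (cost pool remaining) = $4,680.99

COGS = $22,800.36; ending inventory = $4,680.99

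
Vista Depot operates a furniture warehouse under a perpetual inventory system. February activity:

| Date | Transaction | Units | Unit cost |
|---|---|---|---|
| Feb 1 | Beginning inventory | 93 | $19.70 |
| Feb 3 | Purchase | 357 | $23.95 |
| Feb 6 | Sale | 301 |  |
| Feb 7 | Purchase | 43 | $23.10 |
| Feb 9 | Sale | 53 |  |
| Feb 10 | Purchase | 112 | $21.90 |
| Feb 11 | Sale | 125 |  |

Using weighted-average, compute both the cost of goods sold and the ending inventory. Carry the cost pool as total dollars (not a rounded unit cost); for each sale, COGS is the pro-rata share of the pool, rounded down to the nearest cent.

After Feb 1: 93 on hand, pool $1,832.10 (≈ $19.7000 each)
After Feb 3: 450 on hand, pool $10,382.25 (≈ $23.0717 each)
Feb 6, sell 301: 301/450 × $10,382.25 → $6,944.57
After Feb 7: 192 on hand, pool $4,430.98 (≈ $23.0780 each)
Feb 9, sell 53: 53/192 × $4,430.98 → $1,223.13
After Feb 10: 251 on hand, pool $5,660.65 (≈ $22.5524 each)
Feb 11, sell 125: 125/251 × $5,660.65 → $2,819.04
Total COGS = $6,944.57 + $1,223.13 + $2,819.04 = $10,986.74
Ending inventory (cost pool remaining) = $2,841.61
Check: goods available $13,828.35 = COGS $10,986.74 + ending $2,841.61

COGS = $10,986.74; ending inventory = $2,841.61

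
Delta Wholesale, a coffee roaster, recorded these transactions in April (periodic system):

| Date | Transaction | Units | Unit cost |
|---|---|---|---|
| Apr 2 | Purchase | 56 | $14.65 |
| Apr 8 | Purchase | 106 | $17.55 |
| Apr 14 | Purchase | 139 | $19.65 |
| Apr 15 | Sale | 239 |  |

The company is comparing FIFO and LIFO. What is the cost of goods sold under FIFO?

COGS = $4,193.75

FIFO COGS: 56 @ $14.65 + 106 @ $17.55 + 77 @ $19.65 = $4,193.75
LIFO COGS: 139 @ $19.65 + 100 @ $17.55 = $4,486.35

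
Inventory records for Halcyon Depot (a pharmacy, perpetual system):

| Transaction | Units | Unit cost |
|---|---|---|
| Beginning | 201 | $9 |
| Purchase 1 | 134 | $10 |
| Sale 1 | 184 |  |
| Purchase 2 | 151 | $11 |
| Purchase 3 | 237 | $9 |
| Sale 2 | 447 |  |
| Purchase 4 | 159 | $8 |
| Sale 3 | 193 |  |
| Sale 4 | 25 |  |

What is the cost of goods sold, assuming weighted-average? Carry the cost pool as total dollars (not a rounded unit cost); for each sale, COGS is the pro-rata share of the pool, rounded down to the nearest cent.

COGS = $7,930.76

After Beginning: 201 on hand, pool $1,809.00 (≈ $9.0000 each)
After Purchase 1: 335 on hand, pool $3,149.00 (≈ $9.4000 each)
Sale 1, sell 184: 184/335 × $3,149.00 → $1,729.60
After Purchase 2: 302 on hand, pool $3,080.40 (≈ $10.2000 each)
After Purchase 3: 539 on hand, pool $5,213.40 (≈ $9.6724 each)
Sale 2, sell 447: 447/539 × $5,213.40 → $4,323.54
After Purchase 4: 251 on hand, pool $2,161.86 (≈ $8.6130 each)
Sale 3, sell 193: 193/251 × $2,161.86 → $1,662.30
Sale 4, sell 25: 25/58 × $499.56 → $215.32
Total COGS = $1,729.60 + $4,323.54 + $1,662.30 + $215.32 = $7,930.76
Ending inventory (cost pool remaining) = $284.24
Check: goods available $8,215.00 = COGS $7,930.76 + ending $284.24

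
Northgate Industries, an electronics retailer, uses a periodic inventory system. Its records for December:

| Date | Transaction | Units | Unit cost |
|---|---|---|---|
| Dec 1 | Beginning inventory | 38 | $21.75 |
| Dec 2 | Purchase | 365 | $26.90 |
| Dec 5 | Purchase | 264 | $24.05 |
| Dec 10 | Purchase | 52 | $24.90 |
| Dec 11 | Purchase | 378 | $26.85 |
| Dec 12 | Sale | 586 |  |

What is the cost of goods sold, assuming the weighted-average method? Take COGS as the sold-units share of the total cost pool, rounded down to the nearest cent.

Dec 12, sell 586: 586/1097 × $28,438.30 → $15,191.28
Ending inventory (cost pool remaining) = $13,247.02

COGS = $15,191.28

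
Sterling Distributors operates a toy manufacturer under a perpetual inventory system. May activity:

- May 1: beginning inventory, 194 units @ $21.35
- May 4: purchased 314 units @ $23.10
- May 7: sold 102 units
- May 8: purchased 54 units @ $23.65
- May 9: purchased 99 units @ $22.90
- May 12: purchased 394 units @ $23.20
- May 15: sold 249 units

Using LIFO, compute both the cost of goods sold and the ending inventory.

May 7, 102 sold [LIFO — newest first]: 102 @ $23.10 = $2,356.20
May 15, 249 sold [LIFO — newest first]: 249 @ $23.20 = $5,776.80
Total COGS = $2,356.20 + $5,776.80 = $8,133.00
Ending inventory: 194 @ $21.35 + 212 @ $23.10 + 54 @ $23.65 + 99 @ $22.90 + 145 @ $23.20 = $15,947.30

COGS = $8,133.00; ending inventory = $15,947.30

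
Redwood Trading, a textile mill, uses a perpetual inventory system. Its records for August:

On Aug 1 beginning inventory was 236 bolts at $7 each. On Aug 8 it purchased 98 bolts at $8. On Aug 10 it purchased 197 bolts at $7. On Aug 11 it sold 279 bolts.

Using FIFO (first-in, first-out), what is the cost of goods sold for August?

COGS = $1,996

Aug 11, 279 sold [FIFO — oldest first]: 236 @ $7 + 43 @ $8 = $1,996
Ending inventory: 55 @ $8 + 197 @ $7 = $1,819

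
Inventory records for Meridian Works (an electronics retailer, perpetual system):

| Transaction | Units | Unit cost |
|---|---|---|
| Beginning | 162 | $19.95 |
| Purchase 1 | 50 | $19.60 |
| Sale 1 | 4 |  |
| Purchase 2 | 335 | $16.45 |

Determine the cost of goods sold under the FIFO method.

COGS = $79.80

Sale 1 (4) [FIFO — oldest first]: 4 @ $19.95 = $79.80
Ending inventory: 158 @ $19.95 + 50 @ $19.60 + 335 @ $16.45 = $9,642.85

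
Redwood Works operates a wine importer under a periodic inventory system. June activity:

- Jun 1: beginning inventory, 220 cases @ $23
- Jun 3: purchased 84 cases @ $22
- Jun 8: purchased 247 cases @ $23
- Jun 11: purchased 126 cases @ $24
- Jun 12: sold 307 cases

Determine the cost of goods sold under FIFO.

COGS = $6,977

Jun 12, 307 sold [FIFO — oldest first]: 220 @ $23 + 84 @ $22 + 3 @ $23 = $6,977
Ending inventory: 244 @ $23 + 126 @ $24 = $8,636
Check: goods available $15,613 = COGS $6,977 + ending $8,636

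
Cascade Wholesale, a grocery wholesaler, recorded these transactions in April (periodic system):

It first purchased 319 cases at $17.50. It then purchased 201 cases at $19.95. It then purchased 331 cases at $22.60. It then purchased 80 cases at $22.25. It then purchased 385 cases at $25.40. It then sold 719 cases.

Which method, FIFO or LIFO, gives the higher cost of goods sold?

LIFO

FIFO COGS: 319 @ $17.50 + 201 @ $19.95 + 199 @ $22.60 = $14,089.85
LIFO COGS: 385 @ $25.40 + 80 @ $22.25 + 254 @ $22.60 = $17,299.40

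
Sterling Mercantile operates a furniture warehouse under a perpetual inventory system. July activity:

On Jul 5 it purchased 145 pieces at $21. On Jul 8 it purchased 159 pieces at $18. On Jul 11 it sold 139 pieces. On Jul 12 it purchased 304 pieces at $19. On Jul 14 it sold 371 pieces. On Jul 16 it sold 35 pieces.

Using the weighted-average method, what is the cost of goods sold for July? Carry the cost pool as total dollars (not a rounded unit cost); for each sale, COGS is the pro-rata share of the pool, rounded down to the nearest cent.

COGS = $10,476.44

After Jul 5: 145 on hand, pool $3,045.00 (≈ $21.0000 each)
After Jul 8: 304 on hand, pool $5,907.00 (≈ $19.4309 each)
Jul 11, sell 139: 139/304 × $5,907.00 → $2,700.89
After Jul 12: 469 on hand, pool $8,982.11 (≈ $19.1516 each)
Jul 14, sell 371: 371/469 × $8,982.11 → $7,105.25
Jul 16, sell 35: 35/98 × $1,876.86 → $670.30
Total COGS = $2,700.89 + $7,105.25 + $670.30 = $10,476.44
Ending inventory (cost pool remaining) = $1,206.56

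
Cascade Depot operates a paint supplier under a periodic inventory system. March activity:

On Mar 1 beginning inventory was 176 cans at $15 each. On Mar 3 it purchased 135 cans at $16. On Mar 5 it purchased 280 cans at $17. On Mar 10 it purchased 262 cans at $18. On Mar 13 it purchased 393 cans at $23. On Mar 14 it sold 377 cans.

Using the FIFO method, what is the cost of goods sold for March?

COGS = $5,922

Mar 14, 377 sold [FIFO — oldest first]: 176 @ $15 + 135 @ $16 + 66 @ $17 = $5,922
Ending inventory: 214 @ $17 + 262 @ $18 + 393 @ $23 = $17,393
Check: goods available $23,315 = COGS $5,922 + ending $17,393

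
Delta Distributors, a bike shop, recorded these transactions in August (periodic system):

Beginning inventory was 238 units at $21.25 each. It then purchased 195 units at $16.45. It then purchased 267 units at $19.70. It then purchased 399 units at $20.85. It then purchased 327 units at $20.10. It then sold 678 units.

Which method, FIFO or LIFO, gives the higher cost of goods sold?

LIFO

FIFO COGS: 238 @ $21.25 + 195 @ $16.45 + 245 @ $19.70 = $13,091.75
LIFO COGS: 327 @ $20.10 + 351 @ $20.85 = $13,891.05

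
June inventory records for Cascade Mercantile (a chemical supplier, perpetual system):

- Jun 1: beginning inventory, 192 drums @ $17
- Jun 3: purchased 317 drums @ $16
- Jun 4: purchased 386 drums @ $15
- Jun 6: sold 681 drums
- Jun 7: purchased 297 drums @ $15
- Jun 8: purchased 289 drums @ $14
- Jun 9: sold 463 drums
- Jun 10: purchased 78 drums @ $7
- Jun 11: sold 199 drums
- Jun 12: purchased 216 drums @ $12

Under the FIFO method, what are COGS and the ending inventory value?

Jun 6, 681 sold [FIFO — oldest first]: 192 @ $17 + 317 @ $16 + 172 @ $15 = $10,916
Jun 9, 463 sold [FIFO — oldest first]: 214 @ $15 + 249 @ $15 = $6,945
Jun 11, 199 sold [FIFO — oldest first]: 48 @ $15 + 151 @ $14 = $2,834
Total COGS = $10,916 + $6,945 + $2,834 = $20,695
Ending inventory: 138 @ $14 + 78 @ $7 + 216 @ $12 = $5,070
Check: goods available $25,765 = COGS $20,695 + ending $5,070

COGS = $20,695; ending inventory = $5,070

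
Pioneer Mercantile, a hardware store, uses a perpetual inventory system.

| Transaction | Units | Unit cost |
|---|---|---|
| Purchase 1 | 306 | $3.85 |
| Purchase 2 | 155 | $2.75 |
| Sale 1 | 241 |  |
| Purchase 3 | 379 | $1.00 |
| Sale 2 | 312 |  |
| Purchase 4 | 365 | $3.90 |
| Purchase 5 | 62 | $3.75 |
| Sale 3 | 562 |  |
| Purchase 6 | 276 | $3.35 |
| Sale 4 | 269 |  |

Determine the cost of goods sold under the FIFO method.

Sale 1 (241) [FIFO — oldest first]: 241 @ $3.85 = $927.85
Sale 2 (312) [FIFO — oldest first]: 65 @ $3.85 + 155 @ $2.75 + 92 @ $1.00 = $768.50
Sale 3 (562) [FIFO — oldest first]: 287 @ $1.00 + 275 @ $3.90 = $1,359.50
Sale 4 (269) [FIFO — oldest first]: 90 @ $3.90 + 62 @ $3.75 + 117 @ $3.35 = $975.45
Total COGS = $927.85 + $768.50 + $1,359.50 + $975.45 = $4,031.30
Ending inventory: 159 @ $3.35 = $532.65

COGS = $4,031.30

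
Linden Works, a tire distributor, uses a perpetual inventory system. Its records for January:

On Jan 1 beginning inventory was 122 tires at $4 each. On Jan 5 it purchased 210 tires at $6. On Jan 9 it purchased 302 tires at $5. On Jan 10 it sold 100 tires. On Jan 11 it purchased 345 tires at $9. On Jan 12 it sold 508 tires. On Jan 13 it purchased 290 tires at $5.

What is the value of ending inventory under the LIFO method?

Ending inventory = $3,393

Jan 10, 100 sold [LIFO — newest first]: 100 @ $5 = $500
Jan 12, 508 sold [LIFO — newest first]: 345 @ $9 + 163 @ $5 = $3,920
Total COGS = $500 + $3,920 = $4,420
Ending inventory: 122 @ $4 + 210 @ $6 + 39 @ $5 + 290 @ $5 = $3,393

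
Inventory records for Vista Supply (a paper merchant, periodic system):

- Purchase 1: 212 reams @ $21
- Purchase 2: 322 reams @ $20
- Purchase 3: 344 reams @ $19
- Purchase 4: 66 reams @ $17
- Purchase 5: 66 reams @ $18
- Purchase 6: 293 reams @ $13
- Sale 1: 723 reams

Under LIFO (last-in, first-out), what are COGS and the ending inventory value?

COGS = $11,781; ending inventory = $11,766

Sale 1 (723) [LIFO — newest first]: 293 @ $13 + 66 @ $18 + 66 @ $17 + 298 @ $19 = $11,781
Ending inventory: 212 @ $21 + 322 @ $20 + 46 @ $19 = $11,766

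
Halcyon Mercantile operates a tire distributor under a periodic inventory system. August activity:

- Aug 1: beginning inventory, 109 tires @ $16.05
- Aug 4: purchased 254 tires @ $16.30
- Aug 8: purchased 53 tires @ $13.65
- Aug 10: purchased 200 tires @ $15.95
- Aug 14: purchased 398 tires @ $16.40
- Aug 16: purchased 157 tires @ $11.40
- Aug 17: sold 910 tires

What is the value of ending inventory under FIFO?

Aug 17, 910 sold [FIFO — oldest first]: 109 @ $16.05 + 254 @ $16.30 + 53 @ $13.65 + 200 @ $15.95 + 294 @ $16.40 = $14,624.70
Ending inventory: 104 @ $16.40 + 157 @ $11.40 = $3,495.40
Check: goods available $18,120.10 = COGS $14,624.70 + ending $3,495.40

Ending inventory = $3,495.40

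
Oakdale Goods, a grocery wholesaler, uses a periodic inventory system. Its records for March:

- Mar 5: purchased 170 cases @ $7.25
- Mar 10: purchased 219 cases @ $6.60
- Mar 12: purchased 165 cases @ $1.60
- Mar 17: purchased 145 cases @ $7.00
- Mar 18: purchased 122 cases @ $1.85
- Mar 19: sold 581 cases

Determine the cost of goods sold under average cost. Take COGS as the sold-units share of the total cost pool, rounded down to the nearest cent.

Mar 19, sell 581: 581/821 × $4,182.60 → $2,959.91
Ending inventory (cost pool remaining) = $1,222.69
Check: goods available $4,182.60 = COGS $2,959.91 + ending $1,222.69

COGS = $2,959.91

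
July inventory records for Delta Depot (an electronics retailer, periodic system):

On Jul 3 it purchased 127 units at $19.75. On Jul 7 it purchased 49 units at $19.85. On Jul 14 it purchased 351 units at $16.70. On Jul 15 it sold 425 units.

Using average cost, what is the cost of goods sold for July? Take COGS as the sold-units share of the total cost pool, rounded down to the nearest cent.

COGS = $7,534.35

Jul 15, sell 425: 425/527 × $9,342.60 → $7,534.35
Ending inventory (cost pool remaining) = $1,808.25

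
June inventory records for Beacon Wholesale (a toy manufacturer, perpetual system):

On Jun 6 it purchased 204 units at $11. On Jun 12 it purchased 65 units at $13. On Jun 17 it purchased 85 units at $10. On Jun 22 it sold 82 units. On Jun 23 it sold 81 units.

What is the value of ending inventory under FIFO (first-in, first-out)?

Jun 22, 82 sold [FIFO — oldest first]: 82 @ $11 = $902
Jun 23, 81 sold [FIFO — oldest first]: 81 @ $11 = $891
Total COGS = $902 + $891 = $1,793
Ending inventory: 41 @ $11 + 65 @ $13 + 85 @ $10 = $2,146

Ending inventory = $2,146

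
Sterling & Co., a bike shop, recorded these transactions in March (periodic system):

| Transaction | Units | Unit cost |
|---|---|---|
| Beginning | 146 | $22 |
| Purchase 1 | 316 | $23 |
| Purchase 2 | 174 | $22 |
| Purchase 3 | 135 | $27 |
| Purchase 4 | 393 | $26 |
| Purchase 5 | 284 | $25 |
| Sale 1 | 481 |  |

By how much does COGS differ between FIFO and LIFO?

$1,324

FIFO COGS: 146 @ $22 + 316 @ $23 + 19 @ $22 = $10,898
LIFO COGS: 284 @ $25 + 197 @ $26 = $12,222
Difference = |$10,898 − $12,222| = $1,324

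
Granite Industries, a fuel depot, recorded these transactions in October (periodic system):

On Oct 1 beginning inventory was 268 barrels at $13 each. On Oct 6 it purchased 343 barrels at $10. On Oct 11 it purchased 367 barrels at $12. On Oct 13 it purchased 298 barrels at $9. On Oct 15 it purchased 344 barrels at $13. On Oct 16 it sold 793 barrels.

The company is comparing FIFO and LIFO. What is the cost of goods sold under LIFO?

FIFO COGS: 268 @ $13 + 343 @ $10 + 182 @ $12 = $9,098
LIFO COGS: 344 @ $13 + 298 @ $9 + 151 @ $12 = $8,966

COGS = $8,966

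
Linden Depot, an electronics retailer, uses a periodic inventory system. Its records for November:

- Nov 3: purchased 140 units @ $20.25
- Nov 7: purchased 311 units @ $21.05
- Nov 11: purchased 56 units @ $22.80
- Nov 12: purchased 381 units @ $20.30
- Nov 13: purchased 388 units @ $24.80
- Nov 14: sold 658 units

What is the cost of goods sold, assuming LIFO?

COGS = $15,103.40

Nov 14, 658 sold [LIFO — newest first]: 388 @ $24.80 + 270 @ $20.30 = $15,103.40
Ending inventory: 140 @ $20.25 + 311 @ $21.05 + 56 @ $22.80 + 111 @ $20.30 = $12,911.65
Check: goods available $28,015.05 = COGS $15,103.40 + ending $12,911.65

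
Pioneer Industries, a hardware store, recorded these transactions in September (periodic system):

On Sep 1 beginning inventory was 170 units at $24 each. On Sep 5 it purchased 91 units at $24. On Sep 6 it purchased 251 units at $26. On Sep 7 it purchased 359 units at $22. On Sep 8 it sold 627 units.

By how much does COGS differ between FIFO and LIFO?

FIFO COGS: 170 @ $24 + 91 @ $24 + 251 @ $26 + 115 @ $22 = $15,320
LIFO COGS: 359 @ $22 + 251 @ $26 + 17 @ $24 = $14,832
Difference = |$15,320 − $14,832| = $488

$488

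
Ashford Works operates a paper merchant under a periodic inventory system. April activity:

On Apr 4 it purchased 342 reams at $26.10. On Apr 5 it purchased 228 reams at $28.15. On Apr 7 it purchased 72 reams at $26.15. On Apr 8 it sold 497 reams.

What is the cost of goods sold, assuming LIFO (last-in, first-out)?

Apr 8, 497 sold [LIFO — newest first]: 72 @ $26.15 + 228 @ $28.15 + 197 @ $26.10 = $13,442.70
Ending inventory: 145 @ $26.10 = $3,784.50

COGS = $13,442.70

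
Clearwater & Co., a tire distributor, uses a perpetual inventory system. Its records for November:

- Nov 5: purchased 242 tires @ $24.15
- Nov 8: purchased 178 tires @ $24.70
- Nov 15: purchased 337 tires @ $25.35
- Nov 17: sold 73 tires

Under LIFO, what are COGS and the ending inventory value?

Nov 17, 73 sold [LIFO — newest first]: 73 @ $25.35 = $1,850.55
Ending inventory: 242 @ $24.15 + 178 @ $24.70 + 264 @ $25.35 = $16,933.30

COGS = $1,850.55; ending inventory = $16,933.30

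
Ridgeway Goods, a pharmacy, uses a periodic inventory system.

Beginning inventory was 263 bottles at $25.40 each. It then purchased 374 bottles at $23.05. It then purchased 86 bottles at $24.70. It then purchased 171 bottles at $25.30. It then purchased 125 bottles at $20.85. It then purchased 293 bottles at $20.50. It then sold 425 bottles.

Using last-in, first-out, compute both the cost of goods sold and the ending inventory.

COGS = $8,789.85; ending inventory = $21,574.30

Sale 1 (425) [LIFO — newest first]: 293 @ $20.50 + 125 @ $20.85 + 7 @ $25.30 = $8,789.85
Ending inventory: 263 @ $25.40 + 374 @ $23.05 + 86 @ $24.70 + 164 @ $25.30 = $21,574.30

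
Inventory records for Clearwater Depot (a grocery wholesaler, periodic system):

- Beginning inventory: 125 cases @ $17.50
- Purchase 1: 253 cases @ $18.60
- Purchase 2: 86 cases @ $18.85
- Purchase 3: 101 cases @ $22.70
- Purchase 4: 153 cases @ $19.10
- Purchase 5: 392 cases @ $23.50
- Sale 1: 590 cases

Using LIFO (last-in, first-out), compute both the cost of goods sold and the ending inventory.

Sale 1 (590) [LIFO — newest first]: 392 @ $23.50 + 153 @ $19.10 + 45 @ $22.70 = $13,155.80
Ending inventory: 125 @ $17.50 + 253 @ $18.60 + 86 @ $18.85 + 56 @ $22.70 = $9,785.60
Check: goods available $22,941.40 = COGS $13,155.80 + ending $9,785.60

COGS = $13,155.80; ending inventory = $9,785.60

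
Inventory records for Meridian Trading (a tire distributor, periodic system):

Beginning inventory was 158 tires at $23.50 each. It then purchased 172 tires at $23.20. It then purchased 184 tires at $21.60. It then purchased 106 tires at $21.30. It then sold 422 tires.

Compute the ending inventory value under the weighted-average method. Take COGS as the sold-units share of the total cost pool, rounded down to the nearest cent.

Sale 1, sell 422: 422/620 × $13,935.60 → $9,485.19
Ending inventory (cost pool remaining) = $4,450.41

Ending inventory = $4,450.41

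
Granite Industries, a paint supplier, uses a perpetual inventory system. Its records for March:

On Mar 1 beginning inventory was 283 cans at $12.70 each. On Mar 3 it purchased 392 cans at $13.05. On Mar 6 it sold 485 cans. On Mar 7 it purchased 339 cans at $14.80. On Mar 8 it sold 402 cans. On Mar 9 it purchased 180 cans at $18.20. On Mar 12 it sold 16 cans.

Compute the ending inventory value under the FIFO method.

Mar 6, 485 sold [FIFO — oldest first]: 283 @ $12.70 + 202 @ $13.05 = $6,230.20
Mar 8, 402 sold [FIFO — oldest first]: 190 @ $13.05 + 212 @ $14.80 = $5,617.10
Mar 12, 16 sold [FIFO — oldest first]: 16 @ $14.80 = $236.80
Total COGS = $6,230.20 + $5,617.10 + $236.80 = $12,084.10
Ending inventory: 111 @ $14.80 + 180 @ $18.20 = $4,918.80
Check: goods available $17,002.90 = COGS $12,084.10 + ending $4,918.80

Ending inventory = $4,918.80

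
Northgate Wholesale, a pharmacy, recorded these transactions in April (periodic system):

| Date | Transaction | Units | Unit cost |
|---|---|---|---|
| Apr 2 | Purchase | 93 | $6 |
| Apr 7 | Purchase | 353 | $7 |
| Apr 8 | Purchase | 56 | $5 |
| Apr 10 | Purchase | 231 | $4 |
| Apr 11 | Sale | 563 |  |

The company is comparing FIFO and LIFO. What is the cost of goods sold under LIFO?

FIFO COGS: 93 @ $6 + 353 @ $7 + 56 @ $5 + 61 @ $4 = $3,553
LIFO COGS: 231 @ $4 + 56 @ $5 + 276 @ $7 = $3,136

COGS = $3,136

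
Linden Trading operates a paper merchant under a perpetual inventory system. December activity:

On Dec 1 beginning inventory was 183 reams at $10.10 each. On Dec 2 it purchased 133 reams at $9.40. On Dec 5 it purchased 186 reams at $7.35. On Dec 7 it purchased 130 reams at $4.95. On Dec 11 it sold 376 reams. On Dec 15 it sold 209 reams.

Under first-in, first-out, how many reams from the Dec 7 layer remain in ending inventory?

47

Dec 11, 376 sold [FIFO — oldest first]: 183 @ $10.10 + 133 @ $9.40 + 60 @ $7.35 = $3,539.50
Dec 15, 209 sold [FIFO — oldest first]: 126 @ $7.35 + 83 @ $4.95 = $1,336.95
Total COGS = $3,539.50 + $1,336.95 = $4,876.45
Ending inventory: 47 @ $4.95 = $232.65
Check: goods available $5,109.10 = COGS $4,876.45 + ending $232.65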